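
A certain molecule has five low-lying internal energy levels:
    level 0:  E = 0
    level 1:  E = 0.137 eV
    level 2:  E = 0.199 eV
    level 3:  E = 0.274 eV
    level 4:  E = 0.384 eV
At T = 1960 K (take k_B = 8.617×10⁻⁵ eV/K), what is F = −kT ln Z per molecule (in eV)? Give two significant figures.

-0.12 eV

k_BT = 8.617×10⁻⁵ × 1960 K = 0.1689 eV.
Eᵢ/kT = 0, 0.8111, 1.178, 1.622, 2.274.
Z = Σ e^(−Eᵢ/kT) = e^(−0) + e^(−0.8111) + e^(−1.178) + e^(−1.622) + e^(−2.274) = 1.000 + 0.4444 + 0.3079 + 0.1975 + 0.1029 = 2.053.
F = −kT ln Z = −0.1689 × ln(2.053) = −0.1689 × 0.7193 = -0.12 eV.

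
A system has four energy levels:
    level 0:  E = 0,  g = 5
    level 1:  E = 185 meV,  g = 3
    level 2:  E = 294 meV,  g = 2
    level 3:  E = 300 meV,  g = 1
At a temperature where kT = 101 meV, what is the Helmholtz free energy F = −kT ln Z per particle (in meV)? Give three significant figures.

-175 meV

Eᵢ/kT = 0, 1.8317, 2.9109, 2.9703.
Z = Σ gᵢe^(−Eᵢ/kT) = 5·e^(−0) + 3·e^(−1.8317) + 2·e^(−2.9109) + 1·e^(−2.9703) = 5.0000 + 0.48042 + 0.10885 + 0.051288 = 5.6406.
F = −kT ln Z = −101 × ln(5.6406) = −101 × 1.7300 = -175 meV.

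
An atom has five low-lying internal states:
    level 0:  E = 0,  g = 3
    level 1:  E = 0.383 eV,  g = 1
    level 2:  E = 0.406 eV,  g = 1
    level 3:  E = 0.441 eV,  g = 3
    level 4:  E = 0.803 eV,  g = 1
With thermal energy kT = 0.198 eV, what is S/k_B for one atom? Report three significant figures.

Eᵢ/kT = 0, 1.9343, 2.0505, 2.2273, 4.0556.
Z = Σ gᵢe^(−Eᵢ/kT) = 3·e^(−0) + 1·e^(−1.9343) + 1·e^(−2.0505) + 3·e^(−2.2273) + 1·e^(−4.0556) = 3.0000 + 0.14453 + 0.12867 + 0.32346 + 0.017325 = 3.6140.
⟨E⟩ = Σ EᵢPᵢ = 0.073092 eV.
S/k_B = ln Z + ⟨E⟩/kT = ln(3.6140) + 0.073092/0.198 = 1.2848 + 0.36915 = 1.65.

1.65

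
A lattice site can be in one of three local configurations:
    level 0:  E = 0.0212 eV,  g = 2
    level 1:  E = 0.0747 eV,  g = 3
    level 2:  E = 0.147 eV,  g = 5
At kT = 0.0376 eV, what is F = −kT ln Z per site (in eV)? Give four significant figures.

-0.01882 eV

Eᵢ/kT = 0.563830, 1.98670, 3.90957.
Z = Σ gᵢe^(−Eᵢ/kT) = 2·e^(−0.563830) + 3·e^(−1.98670) + 5·e^(−3.90957) = 1.13805 + 0.411442 + 0.100246 = 1.64974.
F = −kT ln Z = −0.0376 × ln(1.64974) = −0.0376 × 0.500618 = -0.01882 eV.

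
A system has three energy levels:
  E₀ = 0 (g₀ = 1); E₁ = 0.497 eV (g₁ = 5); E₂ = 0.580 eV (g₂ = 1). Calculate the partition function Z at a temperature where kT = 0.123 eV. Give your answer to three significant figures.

Eᵢ/kT = 0, 4.0407, 4.7154.
Z = Σ gᵢe^(−Eᵢ/kT) = 1·e^(−0) + 5·e^(−4.0407) + 1·e^(−4.7154) = 1.0000 + 0.087926 + 0.0089563 = 1.0969.

Z = 1.10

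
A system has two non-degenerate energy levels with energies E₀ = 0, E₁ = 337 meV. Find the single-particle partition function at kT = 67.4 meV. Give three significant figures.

Eᵢ/kT = 0, 5.0000.
Z = Σ e^(−Eᵢ/kT) = e^(−0) + e^(−5.0000) = 1.0000 + 0.0067379 = 1.0067.

Z = 1.01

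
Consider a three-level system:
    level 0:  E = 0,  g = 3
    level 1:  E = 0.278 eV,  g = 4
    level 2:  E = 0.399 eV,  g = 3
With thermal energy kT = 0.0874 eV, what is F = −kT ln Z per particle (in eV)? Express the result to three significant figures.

-0.102 eV

Eᵢ/kT = 0, 3.1808, 4.5652.
Z = Σ gᵢe^(−Eᵢ/kT) = 3·e^(−0) + 4·e^(−3.1808) + 3·e^(−4.5652) = 3.0000 + 0.16621 + 0.031223 = 3.1974.
F = −kT ln Z = −0.0874 × ln(3.1974) = −0.0874 × 1.1623 = -0.102 eV.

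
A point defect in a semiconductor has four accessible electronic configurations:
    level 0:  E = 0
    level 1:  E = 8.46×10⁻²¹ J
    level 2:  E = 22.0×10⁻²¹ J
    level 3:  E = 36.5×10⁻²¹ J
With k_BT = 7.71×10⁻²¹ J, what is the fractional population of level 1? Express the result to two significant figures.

Eᵢ/kT = 0, 1.097, 2.853, 4.734.
Z = Σ e^(−Eᵢ/kT) = e^(−0) + e^(−1.097) + e^(−2.853) + e^(−4.734) = 1.000 + 0.3339 + 0.05767 + 0.008791 = 1.400.
P₁ = e^(−E₁/kT) / Z = 0.3339/1.400 = 0.24.

0.24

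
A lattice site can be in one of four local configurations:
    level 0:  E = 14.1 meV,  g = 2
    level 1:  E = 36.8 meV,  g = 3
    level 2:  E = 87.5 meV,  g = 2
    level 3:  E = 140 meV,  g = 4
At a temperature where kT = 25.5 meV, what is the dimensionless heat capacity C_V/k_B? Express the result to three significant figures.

Eᵢ/kT = 0.55294, 1.4431, 3.4314, 5.4902.
Z = Σ gᵢe^(−Eᵢ/kT) = 2·e^(−0.55294) + 3·e^(−1.4431) + 2·e^(−3.4314) + 4·e^(−5.4902) = 1.1505 + 0.70858 + 0.064683 + 0.016508 = 1.9403.
⟨E⟩ = 25.908 meV, ⟨E²⟩ = 1034.4 meV².
C_V/k_B = (⟨E²⟩ − ⟨E⟩²)/(kT)² = (1034.4 − 671.22)/650.25 = 0.559.

0.559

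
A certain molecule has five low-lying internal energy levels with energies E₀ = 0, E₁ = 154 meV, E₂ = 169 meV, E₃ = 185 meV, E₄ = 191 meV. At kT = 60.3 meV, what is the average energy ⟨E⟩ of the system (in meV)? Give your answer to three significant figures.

Eᵢ/kT = 0, 2.5539, 2.8027, 3.0680, 3.1675.
Z = Σ e^(−Eᵢ/kT) = e^(−0) + e^(−2.5539) + e^(−2.8027) + e^(−3.0680) + e^(−3.1675) = 1.0000 + 0.077778 + 0.060646 + 0.046514 + 0.042109 = 1.2270.
⟨E⟩ = Σ Eᵢ e^(−Eᵢ/kT) / Z = (0·1.0000 + 154·0.077778 + 169·0.060646 + 185·0.046514 + 191·0.042109) / 1.2270 = 31.7 meV.

31.7 meV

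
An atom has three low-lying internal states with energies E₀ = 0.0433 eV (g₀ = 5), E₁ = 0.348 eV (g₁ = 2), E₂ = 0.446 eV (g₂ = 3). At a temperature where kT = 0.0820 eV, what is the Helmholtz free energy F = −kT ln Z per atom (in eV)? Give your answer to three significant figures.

-0.0898 eV

Eᵢ/kT = 0.52805, 4.2439, 5.4390.
Z = Σ gᵢe^(−Eᵢ/kT) = 5·e^(−0.52805) + 2·e^(−4.2439) + 3·e^(−5.4390) = 2.9488 + 0.028703 + 0.013031 = 2.9905.
F = −kT ln Z = −0.0820 × ln(2.9905) = −0.0820 × 1.0954 = -0.0898 eV.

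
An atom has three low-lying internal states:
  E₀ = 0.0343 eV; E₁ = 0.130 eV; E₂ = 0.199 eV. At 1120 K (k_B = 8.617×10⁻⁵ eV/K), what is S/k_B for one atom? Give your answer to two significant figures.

0.88

k_BT = 8.617×10⁻⁵ × 1120 K = 0.09651 eV.
Eᵢ/kT = 0.3554, 1.347, 2.062.
Z = Σ e^(−Eᵢ/kT) = e^(−0.3554) + e^(−1.347) + e^(−2.062) = 0.7009 + 0.2600 + 0.1272 = 1.088.
⟨E⟩ = Σ EᵢPᵢ = 0.07643 eV.
S/k_B = ln Z + ⟨E⟩/kT = ln(1.088) + 0.07643/0.09651 = 0.08434 + 0.7919 = 0.88.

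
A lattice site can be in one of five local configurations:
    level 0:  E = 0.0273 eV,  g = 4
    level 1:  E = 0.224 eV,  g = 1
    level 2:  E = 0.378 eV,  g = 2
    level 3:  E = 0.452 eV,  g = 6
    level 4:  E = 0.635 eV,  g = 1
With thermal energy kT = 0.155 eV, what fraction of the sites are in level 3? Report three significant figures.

0.0791

Eᵢ/kT = 0.17613, 1.4452, 2.4387, 2.9161, 4.0968.
Z = Σ gᵢe^(−Eᵢ/kT) = 4·e^(−0.17613) + 1·e^(−1.4452) + 2·e^(−2.4387) + 6·e^(−2.9161) + 1·e^(−4.0968) = 3.3540 + 0.23570 + 0.17455 + 0.32487 + 0.016626 = 4.1057.
P₃ = g₃ e^(−E₃/kT) / Z = 0.32487/4.1057 = 0.0791.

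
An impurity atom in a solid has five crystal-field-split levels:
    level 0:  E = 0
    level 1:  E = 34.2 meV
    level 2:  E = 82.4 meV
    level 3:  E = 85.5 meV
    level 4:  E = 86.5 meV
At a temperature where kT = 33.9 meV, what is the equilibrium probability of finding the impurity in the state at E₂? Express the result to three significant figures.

Eᵢ/kT = 0, 1.0088, 2.4307, 2.5221, 2.5516.
Z = Σ e^(−Eᵢ/kT) = e^(−0) + e^(−1.0088) + e^(−2.4307) + e^(−2.5221) + e^(−2.5516) = 1.0000 + 0.36466 + 0.087975 + 0.080291 + 0.077957 = 1.6109.
P₂ = e^(−E₂/kT) / Z = 0.087975/1.6109 = 0.0546.

0.0546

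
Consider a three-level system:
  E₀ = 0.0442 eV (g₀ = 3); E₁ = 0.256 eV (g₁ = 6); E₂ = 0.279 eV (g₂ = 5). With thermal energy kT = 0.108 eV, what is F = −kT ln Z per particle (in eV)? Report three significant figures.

Eᵢ/kT = 0.40926, 2.3704, 2.5833.
Z = Σ gᵢe^(−Eᵢ/kT) = 3·e^(−0.40926) + 6·e^(−2.3704) + 5·e^(−2.5833) = 1.9924 + 0.56066 + 0.37762 = 2.9307.
F = −kT ln Z = −0.108 × ln(2.9307) = −0.108 × 1.0752 = -0.116 eV.

-0.116 eV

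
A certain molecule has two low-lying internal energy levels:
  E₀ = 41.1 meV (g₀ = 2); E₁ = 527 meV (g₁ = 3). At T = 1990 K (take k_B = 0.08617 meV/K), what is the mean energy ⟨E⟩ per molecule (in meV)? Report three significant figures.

80.5 meV

k_BT = 0.08617 × 1990 K = 171.48 meV.
Eᵢ/kT = 0.23968, 3.0732.
Z = Σ gᵢe^(−Eᵢ/kT) = 2·e^(−0.23968) + 3·e^(−3.0732) = 1.5738 + 0.13882 = 1.7126.
⟨E⟩ = Σ Eᵢ gᵢe^(−Eᵢ/kT) / Z = (41.1·1.5738 + 527·0.13882) / 1.7126 = 80.5 meV.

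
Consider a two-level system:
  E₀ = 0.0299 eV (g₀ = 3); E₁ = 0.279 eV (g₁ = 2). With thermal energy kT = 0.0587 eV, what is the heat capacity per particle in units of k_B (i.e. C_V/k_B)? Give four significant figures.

Eᵢ/kT = 0.509370, 4.75298.
Z = Σ gᵢe^(−Eᵢ/kT) = 3·e^(−0.509370) + 2·e^(−4.75298) = 1.80262 + 0.0172519 = 1.81987.
⟨E⟩ = 0.0322614 eV, ⟨E²⟩ = 0.00162345 eV².
C_V/k_B = (⟨E²⟩ − ⟨E⟩²)/(kT)² = (0.00162345 − 0.00104080)/0.00344569 = 0.1691.

0.1691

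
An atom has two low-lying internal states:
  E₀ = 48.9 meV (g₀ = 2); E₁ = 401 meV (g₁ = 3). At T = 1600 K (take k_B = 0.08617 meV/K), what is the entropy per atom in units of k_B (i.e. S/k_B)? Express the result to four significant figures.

k_BT = 0.08617 × 1600 K = 137.872 meV.
Eᵢ/kT = 0.354677, 2.90849.
Z = Σ gᵢe^(−Eᵢ/kT) = 2·e^(−0.354677) + 3·e^(−2.90849) = 1.40280 + 0.163674 = 1.56647.
⟨E⟩ = Σ EᵢPᵢ = 85.6896 meV.
S/k_B = ln Z + ⟨E⟩/kT = ln(1.56647) + 85.6896/137.872 = 0.448825 + 0.621516 = 1.070.

1.070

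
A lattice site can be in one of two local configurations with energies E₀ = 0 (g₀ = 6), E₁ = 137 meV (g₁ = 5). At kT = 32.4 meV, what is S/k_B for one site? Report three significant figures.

1.85

Eᵢ/kT = 0, 4.2284.
Z = Σ gᵢe^(−Eᵢ/kT) = 6·e^(−0) + 5·e^(−4.2284) = 6.0000 + 0.072878 = 6.0729.
⟨E⟩ = Σ EᵢPᵢ = 1.6441 meV.
S/k_B = ln Z + ⟨E⟩/kT = ln(6.0729) + 1.6441/32.4 = 1.8038 + 0.050744 = 1.85.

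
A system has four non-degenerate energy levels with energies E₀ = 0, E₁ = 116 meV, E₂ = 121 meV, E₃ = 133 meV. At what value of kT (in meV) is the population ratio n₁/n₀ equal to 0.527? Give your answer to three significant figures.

181 meV

n₁/n₀ = exp[−(E₁−E₀)/kT] = 0.527.
⇒ (E₁−E₀)/kT = ln(1/0.527) = ln(1.8975) = 0.64054.
kT = 116 meV / 0.64054 = 181 meV.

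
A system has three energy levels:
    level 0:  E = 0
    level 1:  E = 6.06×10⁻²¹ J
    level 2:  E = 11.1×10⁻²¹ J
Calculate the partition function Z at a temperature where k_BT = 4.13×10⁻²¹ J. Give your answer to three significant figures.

Eᵢ/kT = 0, 1.4673, 2.6877.
Z = Σ e^(−Eᵢ/kT) = e^(−0) + e^(−1.4673) + e^(−2.6877) = 1.0000 + 0.23055 + 0.068037 = 1.2986.

Z = 1.30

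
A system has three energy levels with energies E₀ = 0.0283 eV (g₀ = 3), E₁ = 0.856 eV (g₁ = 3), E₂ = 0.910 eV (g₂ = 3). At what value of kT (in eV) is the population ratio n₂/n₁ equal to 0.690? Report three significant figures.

n₂/n₁ = (g₂/g₁) exp[−(E₂−E₁)/kT] = 0.690.
⇒ (E₂−E₁)/kT = ln((3/3)/0.690) = ln(1.4493) = 0.37108.
kT = 0.054 eV / 0.37108 = 0.146 eV.

0.146 eV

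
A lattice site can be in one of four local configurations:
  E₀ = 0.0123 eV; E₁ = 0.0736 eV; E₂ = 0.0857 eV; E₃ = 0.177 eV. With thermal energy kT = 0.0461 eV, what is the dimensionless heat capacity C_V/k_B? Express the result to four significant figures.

0.6279

Eᵢ/kT = 0.266811, 1.59653, 1.85900, 3.83948.
Z = Σ e^(−Eᵢ/kT) = e^(−0.266811) + e^(−1.59653) + e^(−1.85900) + e^(−3.83948) = 0.765818 + 0.202598 + 0.155828 + 0.0215048 = 1.14575.
⟨E⟩ = 0.0362135 eV, ⟨E²⟩ = 0.00264589 eV².
C_V/k_B = (⟨E²⟩ − ⟨E⟩²)/(kT)² = (0.00264589 − 0.00131142)/0.00212521 = 0.6279.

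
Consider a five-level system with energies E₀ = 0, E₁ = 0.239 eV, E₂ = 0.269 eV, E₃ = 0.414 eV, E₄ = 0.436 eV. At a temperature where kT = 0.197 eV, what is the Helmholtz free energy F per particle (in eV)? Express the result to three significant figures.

Eᵢ/kT = 0, 1.2132, 1.3655, 2.1015, 2.2132.
Z = Σ e^(−Eᵢ/kT) = e^(−0) + e^(−1.2132) + e^(−1.3655) + e^(−2.1015) + e^(−2.2132) = 1.0000 + 0.29724 + 0.25525 + 0.12227 + 0.10935 = 1.7841.
F = −kT ln Z = −0.197 × ln(1.7841) = −0.197 × 0.57891 = -0.114 eV.

-0.114 eV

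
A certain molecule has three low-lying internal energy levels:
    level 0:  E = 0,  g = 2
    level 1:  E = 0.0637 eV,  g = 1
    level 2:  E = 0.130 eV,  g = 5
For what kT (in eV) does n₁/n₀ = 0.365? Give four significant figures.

n₁/n₀ = (g₁/g₀) exp[−(E₁−E₀)/kT] = 0.365.
⇒ (E₁−E₀)/kT = ln((1/2)/0.365) = ln(1.36986) = 0.314709.
kT = 0.0637 eV / 0.314709 = 0.2024 eV.

0.2024 eV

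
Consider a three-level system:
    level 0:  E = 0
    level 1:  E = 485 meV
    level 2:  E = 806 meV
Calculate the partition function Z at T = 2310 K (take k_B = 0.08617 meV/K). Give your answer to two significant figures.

k_BT = 0.08617 × 2310 K = 199.1 meV.
Eᵢ/kT = 0, 2.436, 4.048.
Z = Σ e^(−Eᵢ/kT) = e^(−0) + e^(−2.436) + e^(−4.048) = 1.000 + 0.08751 + 0.01746 = 1.105.

Z = 1.1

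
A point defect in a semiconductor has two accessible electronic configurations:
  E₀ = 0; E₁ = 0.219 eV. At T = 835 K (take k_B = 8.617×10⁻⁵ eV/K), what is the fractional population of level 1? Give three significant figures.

k_BT = 8.617×10⁻⁵ × 835 K = 0.071952 eV.
Eᵢ/kT = 0, 3.0437.
Z = Σ e^(−Eᵢ/kT) = e^(−0) + e^(−3.0437) = 1.0000 + 0.047658 = 1.0477.
P₁ = e^(−E₁/kT) / Z = 0.047658/1.0477 = 0.0455.

0.0455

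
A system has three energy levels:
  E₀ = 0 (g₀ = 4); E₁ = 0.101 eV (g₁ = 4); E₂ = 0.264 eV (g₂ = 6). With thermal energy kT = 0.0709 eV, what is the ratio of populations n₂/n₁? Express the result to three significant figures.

0.151

n₂/n₁ = (g₂/g₁) exp[−(E₂−E₁)/kT] = (6/4) × exp(−(0.163 eV)/(0.0709 eV)) = (6/4) × exp(-2.2990) = 0.151.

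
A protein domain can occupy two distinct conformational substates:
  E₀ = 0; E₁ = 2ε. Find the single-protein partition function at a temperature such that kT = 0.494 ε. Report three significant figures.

Z = 1.02

Eᵢ/kT = 0, 4.0486.
Z = Σ e^(−Eᵢ/kT) = e^(−0) + e^(−4.0486) = 1.0000 + 0.017447 = 1.0174.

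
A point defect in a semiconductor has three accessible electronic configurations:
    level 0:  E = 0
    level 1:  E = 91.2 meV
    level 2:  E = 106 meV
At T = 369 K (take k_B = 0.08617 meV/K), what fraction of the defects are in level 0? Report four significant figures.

k_BT = 0.08617 × 369 K = 31.7967 meV.
Eᵢ/kT = 0, 2.86822, 3.33368.
Z = Σ e^(−Eᵢ/kT) = e^(−0) + e^(−2.86822) + e^(−3.33368) = 1.00000 + 0.0567999 + 0.0356616 = 1.09246.
P₀ = e^(−E₀/kT) / Z = 1.00000/1.09246 = 0.9154.

0.9154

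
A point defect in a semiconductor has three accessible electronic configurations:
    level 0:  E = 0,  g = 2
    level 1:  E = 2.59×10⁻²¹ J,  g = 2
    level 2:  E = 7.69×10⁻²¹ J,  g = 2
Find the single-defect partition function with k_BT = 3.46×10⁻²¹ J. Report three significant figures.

Z = 3.16

Eᵢ/kT = 0, 0.74855, 2.2225.
Z = Σ gᵢe^(−Eᵢ/kT) = 2·e^(−0) + 2·e^(−0.74855) + 2·e^(−2.2225) = 2.0000 + 0.94610 + 0.21668 = 3.1628.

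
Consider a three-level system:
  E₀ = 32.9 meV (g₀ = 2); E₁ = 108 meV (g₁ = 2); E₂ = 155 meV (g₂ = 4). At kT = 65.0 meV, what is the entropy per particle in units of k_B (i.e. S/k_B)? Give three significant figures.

Eᵢ/kT = 0.50615, 1.6615, 2.3846.
Z = Σ gᵢe^(−Eᵢ/kT) = 2·e^(−0.50615) + 2·e^(−1.6615) + 4·e^(−2.3846) = 1.2056 + 0.37971 + 0.36850 = 1.9538.
⟨E⟩ = Σ EᵢPᵢ = 70.524 meV.
S/k_B = ln Z + ⟨E⟩/kT = ln(1.9538) + 70.524/65.0 = 0.66978 + 1.0850 = 1.75.

1.75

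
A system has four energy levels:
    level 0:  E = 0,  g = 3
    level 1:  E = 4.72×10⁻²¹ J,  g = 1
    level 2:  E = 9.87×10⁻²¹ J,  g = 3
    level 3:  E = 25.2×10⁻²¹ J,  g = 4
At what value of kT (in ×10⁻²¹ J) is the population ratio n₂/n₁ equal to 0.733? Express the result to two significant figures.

n₂/n₁ = (g₂/g₁) exp[−(E₂−E₁)/kT] = 0.733.
⇒ (E₂−E₁)/kT = ln((3/1)/0.733) = ln(4.093) = 1.409.
kT = 5.15 ×10⁻²¹ J / 1.409 = 3.7 ×10⁻²¹ J.

3.7 ×10⁻²¹ J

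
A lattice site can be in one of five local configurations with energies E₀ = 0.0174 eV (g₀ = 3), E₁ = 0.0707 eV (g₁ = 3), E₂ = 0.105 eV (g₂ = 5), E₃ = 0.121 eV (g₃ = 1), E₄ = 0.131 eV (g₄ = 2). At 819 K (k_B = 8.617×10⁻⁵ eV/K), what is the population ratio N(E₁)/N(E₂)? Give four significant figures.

0.9755

k_BT = 8.617×10⁻⁵ × 819 K = 0.0705732 eV.
n₁/n₂ = (g₁/g₂) exp[−(E₁−E₂)/kT] = (3/5) × exp(−(-0.0343 eV)/(0.0705732 eV)) = (3/5) × exp(0.486020) = 0.9755.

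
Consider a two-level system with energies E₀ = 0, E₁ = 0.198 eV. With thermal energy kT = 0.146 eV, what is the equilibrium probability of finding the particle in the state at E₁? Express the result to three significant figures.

0.205

Eᵢ/kT = 0, 1.3562.
Z = Σ e^(−Eᵢ/kT) = e^(−0) + e^(−1.3562) = 1.0000 + 0.25764 = 1.2576.
P₁ = e^(−E₁/kT) / Z = 0.25764/1.2576 = 0.205.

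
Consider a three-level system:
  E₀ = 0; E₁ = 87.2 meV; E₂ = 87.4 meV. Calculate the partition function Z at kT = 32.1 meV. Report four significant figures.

Z = 1.132

Eᵢ/kT = 0, 2.71651, 2.72274.
Z = Σ e^(−Eᵢ/kT) = e^(−0) + e^(−2.71651) + e^(−2.72274) = 1.00000 + 0.0661051 + 0.0656945 = 1.13180.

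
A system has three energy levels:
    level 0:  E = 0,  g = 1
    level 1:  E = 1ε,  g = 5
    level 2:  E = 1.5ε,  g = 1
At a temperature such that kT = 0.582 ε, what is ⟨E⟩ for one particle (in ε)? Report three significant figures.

0.512 ε

Eᵢ/kT = 0, 1.7182, 2.5773.
Z = Σ gᵢe^(−Eᵢ/kT) = 1·e^(−0) + 5·e^(−1.7182) + 1·e^(−2.5773) = 1.0000 + 0.89694 + 0.075979 = 1.9729.
⟨E⟩ = Σ Eᵢ gᵢe^(−Eᵢ/kT) / Z = (0·1.0000 + 1·0.89694 + 1.5·0.075979) / 1.9729 = 0.512 ε.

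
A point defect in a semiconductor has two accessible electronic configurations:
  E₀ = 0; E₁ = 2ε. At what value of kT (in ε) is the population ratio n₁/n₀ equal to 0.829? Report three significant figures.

10.7 ε

n₁/n₀ = exp[−(E₁−E₀)/kT] = 0.829.
⇒ (E₁−E₀)/kT = ln(1/0.829) = ln(1.2063) = 0.18756.
kT = 2ε / 0.18756 = 10.7 ε.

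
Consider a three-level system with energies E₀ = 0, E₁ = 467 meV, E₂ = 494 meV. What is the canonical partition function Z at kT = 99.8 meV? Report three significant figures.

Eᵢ/kT = 0, 4.6794, 4.9499.
Z = Σ e^(−Eᵢ/kT) = e^(−0) + e^(−4.6794) + e^(−4.9499) = 1.0000 + 0.0092846 + 0.0070841 = 1.0164.

Z = 1.02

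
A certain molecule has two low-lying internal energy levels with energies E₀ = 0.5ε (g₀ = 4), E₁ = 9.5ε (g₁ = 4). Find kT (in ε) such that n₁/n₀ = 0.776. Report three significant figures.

35.5 ε

n₁/n₀ = (g₁/g₀) exp[−(E₁−E₀)/kT] = 0.776.
⇒ (E₁−E₀)/kT = ln((4/4)/0.776) = ln(1.2887) = 0.25363.
kT = 9.0ε / 0.25363 = 35.5 ε.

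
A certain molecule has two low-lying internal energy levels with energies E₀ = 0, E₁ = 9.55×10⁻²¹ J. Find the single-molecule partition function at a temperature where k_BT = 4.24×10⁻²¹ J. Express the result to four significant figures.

Z = 1.105

Eᵢ/kT = 0, 2.25236.
Z = Σ e^(−Eᵢ/kT) = e^(−0) + e^(−2.25236) = 1.00000 + 0.105151 = 1.10515.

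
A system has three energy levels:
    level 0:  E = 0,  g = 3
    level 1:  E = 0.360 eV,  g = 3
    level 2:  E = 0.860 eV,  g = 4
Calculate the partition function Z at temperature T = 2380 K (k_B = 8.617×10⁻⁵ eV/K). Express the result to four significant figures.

Z = 3.579

k_BT = 8.617×10⁻⁵ × 2380 K = 0.205085 eV.
Eᵢ/kT = 0, 1.75537, 4.19338.
Z = Σ gᵢe^(−Eᵢ/kT) = 3·e^(−0) + 3·e^(−1.75537) + 4·e^(−4.19338) = 3.00000 + 0.518530 + 0.0603807 = 3.57891.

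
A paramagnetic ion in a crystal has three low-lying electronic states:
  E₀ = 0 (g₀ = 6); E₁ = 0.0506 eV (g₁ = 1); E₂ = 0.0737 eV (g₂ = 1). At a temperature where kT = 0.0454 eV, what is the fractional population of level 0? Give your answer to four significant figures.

Eᵢ/kT = 0, 1.11454, 1.62335.
Z = Σ gᵢe^(−Eᵢ/kT) = 6·e^(−0) + 1·e^(−1.11454) + 1·e^(−1.62335) = 6.00000 + 0.328066 + 0.197237 = 6.52530.
P₀ = g₀ e^(−E₀/kT) / Z = 6.00000/6.52530 = 0.9195.

0.9195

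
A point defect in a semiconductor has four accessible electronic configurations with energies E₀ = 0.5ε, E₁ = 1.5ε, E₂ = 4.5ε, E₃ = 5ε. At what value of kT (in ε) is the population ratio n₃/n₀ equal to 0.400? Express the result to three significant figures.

4.91 ε

n₃/n₀ = exp[−(E₃−E₀)/kT] = 0.400.
⇒ (E₃−E₀)/kT = ln(1/0.400) = ln(2.5000) = 0.91629.
kT = 4.5ε / 0.91629 = 4.91 ε.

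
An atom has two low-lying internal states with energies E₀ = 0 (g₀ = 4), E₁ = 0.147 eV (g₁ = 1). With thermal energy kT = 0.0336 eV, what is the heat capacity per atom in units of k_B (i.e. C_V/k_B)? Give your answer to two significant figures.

0.060

Eᵢ/kT = 0, 4.375.
Z = Σ gᵢe^(−Eᵢ/kT) = 4·e^(−0) + 1·e^(−4.375) = 4.000 + 0.01259 = 4.013.
⟨E⟩ = 0.0004612 eV, ⟨E²⟩ = 0.00006779 eV².
C_V/k_B = (⟨E²⟩ − ⟨E⟩²)/(kT)² = (0.00006779 − 0.0000002127)/0.001129 = 0.060.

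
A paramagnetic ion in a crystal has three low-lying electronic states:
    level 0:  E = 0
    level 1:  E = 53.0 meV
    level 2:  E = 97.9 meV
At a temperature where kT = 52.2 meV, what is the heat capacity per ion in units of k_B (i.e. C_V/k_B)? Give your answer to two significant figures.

Eᵢ/kT = 0, 1.015, 1.875.
Z = Σ e^(−Eᵢ/kT) = e^(−0) + e^(−1.015) + e^(−1.875) = 1.000 + 0.3624 + 0.1534 = 1.516.
⟨E⟩ = 22.58 meV, ⟨E²⟩ = 1641 meV².
C_V/k_B = (⟨E²⟩ − ⟨E⟩²)/(kT)² = (1641 − 509.9)/2725 = 0.42.

0.42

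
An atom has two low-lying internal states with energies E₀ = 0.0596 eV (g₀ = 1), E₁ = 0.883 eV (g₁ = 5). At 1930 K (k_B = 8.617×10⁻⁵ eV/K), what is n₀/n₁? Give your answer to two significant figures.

k_BT = 8.617×10⁻⁵ × 1930 K = 0.1663 eV.
n₀/n₁ = (g₀/g₁) exp[−(E₀−E₁)/kT] = (1/5) × exp(−(-0.8234 eV)/(0.1663 eV)) = (1/5) × exp(4.951) = 28.

28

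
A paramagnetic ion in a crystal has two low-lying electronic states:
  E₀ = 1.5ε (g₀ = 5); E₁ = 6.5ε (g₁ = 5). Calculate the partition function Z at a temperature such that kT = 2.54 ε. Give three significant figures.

Z = 3.16

Eᵢ/kT = 0.59055, 2.5591.
Z = Σ gᵢe^(−Eᵢ/kT) = 5·e^(−0.59055) + 5·e^(−2.5591) = 2.7701 + 0.38687 = 3.1570.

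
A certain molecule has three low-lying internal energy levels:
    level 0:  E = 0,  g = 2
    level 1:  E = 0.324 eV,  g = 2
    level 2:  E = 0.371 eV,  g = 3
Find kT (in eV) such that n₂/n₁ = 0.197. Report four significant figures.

n₂/n₁ = (g₂/g₁) exp[−(E₂−E₁)/kT] = 0.197.
⇒ (E₂−E₁)/kT = ln((3/2)/0.197) = ln(7.61421) = 2.03002.
kT = 0.047 eV / 2.03002 = 0.02315 eV.

0.02315 eV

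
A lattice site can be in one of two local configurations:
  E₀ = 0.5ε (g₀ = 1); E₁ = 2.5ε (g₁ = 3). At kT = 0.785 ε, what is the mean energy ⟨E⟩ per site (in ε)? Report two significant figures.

0.88 ε

Eᵢ/kT = 0.6369, 3.185.
Z = Σ gᵢe^(−Eᵢ/kT) = 1·e^(−0.6369) + 3·e^(−3.185) = 0.5289 + 0.1241 = 0.6530.
⟨E⟩ = Σ Eᵢ gᵢe^(−Eᵢ/kT) / Z = (0.5·0.5289 + 2.5·0.1241) / 0.6530 = 0.88 ε.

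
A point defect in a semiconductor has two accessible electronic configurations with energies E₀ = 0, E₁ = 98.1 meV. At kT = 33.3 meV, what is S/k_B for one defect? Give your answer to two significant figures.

Eᵢ/kT = 0, 2.946.
Z = Σ e^(−Eᵢ/kT) = e^(−0) + e^(−2.946) = 1.000 + 0.05255 = 1.053.
⟨E⟩ = Σ EᵢPᵢ = 4.896 meV.
S/k_B = ln Z + ⟨E⟩/kT = ln(1.053) + 4.896/33.3 = 0.05164 + 0.1470 = 0.20.

0.20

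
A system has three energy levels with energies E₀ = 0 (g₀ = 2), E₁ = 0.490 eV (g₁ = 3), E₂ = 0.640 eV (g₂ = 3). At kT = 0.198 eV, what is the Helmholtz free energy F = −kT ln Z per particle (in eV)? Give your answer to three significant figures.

-0.171 eV

Eᵢ/kT = 0, 2.4747, 3.2323.
Z = Σ gᵢe^(−Eᵢ/kT) = 2·e^(−0) + 3·e^(−2.4747) + 3·e^(−3.2323) = 2.0000 + 0.25256 + 0.11840 = 2.3710.
F = −kT ln Z = −0.198 × ln(2.3710) = −0.198 × 0.86331 = -0.171 eV.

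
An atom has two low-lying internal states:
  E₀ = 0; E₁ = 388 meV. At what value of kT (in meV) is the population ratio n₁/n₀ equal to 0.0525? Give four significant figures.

n₁/n₀ = exp[−(E₁−E₀)/kT] = 0.0525.
⇒ (E₁−E₀)/kT = ln(1/0.0525) = ln(19.0476) = 2.94694.
kT = 388 meV / 2.94694 = 131.7 meV.

131.7 meV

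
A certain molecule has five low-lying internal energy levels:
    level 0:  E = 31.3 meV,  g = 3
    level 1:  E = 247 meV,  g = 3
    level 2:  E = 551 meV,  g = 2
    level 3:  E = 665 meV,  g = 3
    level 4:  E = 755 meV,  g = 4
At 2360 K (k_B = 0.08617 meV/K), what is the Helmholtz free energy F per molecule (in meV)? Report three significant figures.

k_BT = 0.08617 × 2360 K = 203.36 meV.
Eᵢ/kT = 0.15391, 1.2146, 2.7095, 3.2701, 3.7126.
Z = Σ gᵢe^(−Eᵢ/kT) = 3·e^(−0.15391) + 3·e^(−1.2146) + 2·e^(−2.7095) + 3·e^(−3.2701) + 4·e^(−3.7126) = 2.5720 + 0.89049 + 0.13314 + 0.11401 + 0.097656 = 3.8073.
F = −kT ln Z = −203.36 × ln(3.8073) = −203.36 × 1.3369 = -272 meV.

-272 meV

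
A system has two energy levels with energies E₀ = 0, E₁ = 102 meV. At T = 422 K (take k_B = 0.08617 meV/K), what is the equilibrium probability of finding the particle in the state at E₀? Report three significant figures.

k_BT = 0.08617 × 422 K = 36.364 meV.
Eᵢ/kT = 0, 2.8050.
Z = Σ e^(−Eᵢ/kT) = e^(−0) + e^(−2.8050) = 1.0000 + 0.060507 = 1.0605.
P₀ = e^(−E₀/kT) / Z = 1.0000/1.0605 = 0.943.

0.943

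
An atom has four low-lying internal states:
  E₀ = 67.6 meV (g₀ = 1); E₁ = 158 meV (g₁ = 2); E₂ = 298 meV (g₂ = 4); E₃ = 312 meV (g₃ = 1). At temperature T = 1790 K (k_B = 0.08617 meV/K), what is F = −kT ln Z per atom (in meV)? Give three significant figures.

-113 meV

k_BT = 0.08617 × 1790 K = 154.24 meV.
Eᵢ/kT = 0.43828, 1.0244, 1.9321, 2.0228.
Z = Σ gᵢe^(−Eᵢ/kT) = 1·e^(−0.43828) + 2·e^(−1.0244) + 4·e^(−1.9321) + 1·e^(−2.0228) = 0.64515 + 0.71802 + 0.57937 + 0.13228 = 2.0748.
F = −kT ln Z = −154.24 × ln(2.0748) = −154.24 × 0.72986 = -113 meV.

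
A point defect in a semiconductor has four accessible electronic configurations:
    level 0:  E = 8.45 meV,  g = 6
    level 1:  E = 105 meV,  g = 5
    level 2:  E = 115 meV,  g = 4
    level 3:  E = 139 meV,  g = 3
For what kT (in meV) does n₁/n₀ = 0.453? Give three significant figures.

n₁/n₀ = (g₁/g₀) exp[−(E₁−E₀)/kT] = 0.453.
⇒ (E₁−E₀)/kT = ln((5/6)/0.453) = ln(1.8396) = 0.60955.
kT = 96.55 meV / 0.60955 = 158 meV.

158 meV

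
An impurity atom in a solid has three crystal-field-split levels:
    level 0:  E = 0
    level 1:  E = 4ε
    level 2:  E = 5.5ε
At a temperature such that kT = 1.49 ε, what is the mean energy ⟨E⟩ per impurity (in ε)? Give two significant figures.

0.38 ε

Eᵢ/kT = 0, 2.685, 3.691.
Z = Σ e^(−Eᵢ/kT) = e^(−0) + e^(−2.685) + e^(−3.691) = 1.000 + 0.06822 + 0.02495 = 1.093.
⟨E⟩ = Σ Eᵢ e^(−Eᵢ/kT) / Z = (0·1.000 + 4·0.06822 + 5.5·0.02495) / 1.093 = 0.38 ε.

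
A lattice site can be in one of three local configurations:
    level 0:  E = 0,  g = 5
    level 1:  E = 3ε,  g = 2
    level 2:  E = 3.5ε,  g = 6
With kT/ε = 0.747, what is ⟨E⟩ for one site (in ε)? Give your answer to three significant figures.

0.0593 ε

Eᵢ/kT = 0, 4.0161, 4.6854.
Z = Σ gᵢe^(−Eᵢ/kT) = 5·e^(−0) + 2·e^(−4.0161) + 6·e^(−4.6854) = 5.0000 + 0.036046 + 0.055374 = 5.0914.
⟨E⟩ = Σ Eᵢ gᵢe^(−Eᵢ/kT) / Z = (0·5.0000 + 3·0.036046 + 3.5·0.055374) / 5.0914 = 0.0593 ε.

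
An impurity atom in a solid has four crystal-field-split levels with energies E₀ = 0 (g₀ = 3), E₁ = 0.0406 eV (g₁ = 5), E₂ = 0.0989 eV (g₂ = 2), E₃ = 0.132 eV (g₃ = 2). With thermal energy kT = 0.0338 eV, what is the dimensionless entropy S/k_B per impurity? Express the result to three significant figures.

Eᵢ/kT = 0, 1.2012, 2.9260, 3.9053.
Z = Σ gᵢe^(−Eᵢ/kT) = 3·e^(−0) + 5·e^(−1.2012) + 2·e^(−2.9260) + 2·e^(−3.9053) = 3.0000 + 1.5042 + 0.10722 + 0.040270 = 4.6517.
⟨E⟩ = Σ EᵢPᵢ = 0.016551 eV.
S/k_B = ln Z + ⟨E⟩/kT = ln(4.6517) + 0.016551/0.0338 = 1.5372 + 0.48967 = 2.03.

2.03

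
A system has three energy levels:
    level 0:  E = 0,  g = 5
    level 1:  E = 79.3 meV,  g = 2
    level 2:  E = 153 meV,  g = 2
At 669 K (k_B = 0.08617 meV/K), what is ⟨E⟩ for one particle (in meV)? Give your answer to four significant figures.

10.91 meV

k_BT = 0.08617 × 669 K = 57.6477 meV.
Eᵢ/kT = 0, 1.37560, 2.65405.
Z = Σ gᵢe^(−Eᵢ/kT) = 5·e^(−0) + 2·e^(−1.37560) + 2·e^(−2.65405) = 5.00000 + 0.505376 + 0.140731 = 5.64611.
⟨E⟩ = Σ Eᵢ gᵢe^(−Eᵢ/kT) / Z = (0·5.00000 + 79.3·0.505376 + 153·0.140731) / 5.64611 = 10.91 meV.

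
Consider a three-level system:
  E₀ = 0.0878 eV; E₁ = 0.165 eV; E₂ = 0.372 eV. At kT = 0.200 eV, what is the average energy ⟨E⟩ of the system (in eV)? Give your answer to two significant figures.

Eᵢ/kT = 0.4390, 0.8250, 1.860.
Z = Σ e^(−Eᵢ/kT) = e^(−0.4390) + e^(−0.8250) + e^(−1.860) = 0.6447 + 0.4382 + 0.1557 = 1.239.
⟨E⟩ = Σ Eᵢ e^(−Eᵢ/kT) / Z = (0.0878·0.6447 + 0.165·0.4382 + 0.372·0.1557) / 1.239 = 0.15 eV.

0.15 eV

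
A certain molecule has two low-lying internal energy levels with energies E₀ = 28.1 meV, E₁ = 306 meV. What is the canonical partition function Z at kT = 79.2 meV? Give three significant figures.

Eᵢ/kT = 0.35480, 3.8636.
Z = Σ e^(−Eᵢ/kT) = e^(−0.35480) + e^(−3.8636) = 0.70131 + 0.020992 = 0.72230.

Z = 0.722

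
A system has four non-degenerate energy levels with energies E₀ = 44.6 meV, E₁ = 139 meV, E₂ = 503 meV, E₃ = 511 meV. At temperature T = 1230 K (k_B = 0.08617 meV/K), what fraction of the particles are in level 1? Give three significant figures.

0.286

k_BT = 0.08617 × 1230 K = 105.99 meV.
Eᵢ/kT = 0.42079, 1.3114, 4.7457, 4.8212.
Z = Σ e^(−Eᵢ/kT) = e^(−0.42079) + e^(−1.3114) + e^(−4.7457) + e^(−4.8212) = 0.65653 + 0.26944 + 0.0086890 + 0.0080571 = 0.94272.
P₁ = e^(−E₁/kT) / Z = 0.26944/0.94272 = 0.286.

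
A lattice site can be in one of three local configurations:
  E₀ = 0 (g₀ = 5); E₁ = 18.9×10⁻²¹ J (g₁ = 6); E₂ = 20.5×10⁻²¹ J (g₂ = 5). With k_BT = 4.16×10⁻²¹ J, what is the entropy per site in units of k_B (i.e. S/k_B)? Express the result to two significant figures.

Eᵢ/kT = 0, 4.543, 4.928.
Z = Σ gᵢe^(−Eᵢ/kT) = 5·e^(−0) + 6·e^(−4.543) + 5·e^(−4.928) = 5.000 + 0.06385 + 0.03620 = 5.100.
⟨E⟩ = Σ EᵢPᵢ = 0.3821 ×10⁻²¹ J.
S/k_B = ln Z + ⟨E⟩/kT = ln(5.100) + 0.3821/4.16 = 1.629 + 0.09185 = 1.7.

1.7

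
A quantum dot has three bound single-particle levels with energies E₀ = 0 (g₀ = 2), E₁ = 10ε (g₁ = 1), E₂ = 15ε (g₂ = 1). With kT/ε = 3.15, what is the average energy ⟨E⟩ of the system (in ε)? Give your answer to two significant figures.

Eᵢ/kT = 0, 3.175, 4.762.
Z = Σ gᵢe^(−Eᵢ/kT) = 2·e^(−0) + 1·e^(−3.175) + 1·e^(−4.762) = 2.000 + 0.04179 + 0.008548 = 2.050.
⟨E⟩ = Σ Eᵢ gᵢe^(−Eᵢ/kT) / Z = (0·2.000 + 10·0.04179 + 15·0.008548) / 2.050 = 0.27 ε.

0.27 ε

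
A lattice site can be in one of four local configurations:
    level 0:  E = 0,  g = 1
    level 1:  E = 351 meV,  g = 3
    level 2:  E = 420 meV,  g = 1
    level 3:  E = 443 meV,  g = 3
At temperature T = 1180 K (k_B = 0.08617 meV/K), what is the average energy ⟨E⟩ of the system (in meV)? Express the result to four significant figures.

49.71 meV

k_BT = 0.08617 × 1180 K = 101.681 meV.
Eᵢ/kT = 0, 3.45197, 4.13057, 4.35676.
Z = Σ gᵢe^(−Eᵢ/kT) = 1·e^(−0) + 3·e^(−3.45197) + 1·e^(−4.13057) + 3·e^(−4.35676) = 1.00000 + 0.0950495 + 0.0160737 + 0.0384596 = 1.14958.
⟨E⟩ = Σ Eᵢ gᵢe^(−Eᵢ/kT) / Z = (0·1.00000 + 351·0.0950495 + 420·0.0160737 + 443·0.0384596) / 1.14958 = 49.71 meV.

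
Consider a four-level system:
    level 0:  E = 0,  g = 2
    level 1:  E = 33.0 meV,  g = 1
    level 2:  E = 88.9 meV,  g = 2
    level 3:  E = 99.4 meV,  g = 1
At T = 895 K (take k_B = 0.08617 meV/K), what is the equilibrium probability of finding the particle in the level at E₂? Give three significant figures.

k_BT = 0.08617 × 895 K = 77.122 meV.
Eᵢ/kT = 0, 0.42789, 1.1527, 1.2889.
Z = Σ gᵢe^(−Eᵢ/kT) = 2·e^(−0) + 1·e^(−0.42789) + 2·e^(−1.1527) + 1·e^(−1.2889) = 2.0000 + 0.65188 + 0.63157 + 0.27557 = 3.5590.
P₂ = g₂ e^(−E₂/kT) / Z = 0.63157/3.5590 = 0.177.

0.177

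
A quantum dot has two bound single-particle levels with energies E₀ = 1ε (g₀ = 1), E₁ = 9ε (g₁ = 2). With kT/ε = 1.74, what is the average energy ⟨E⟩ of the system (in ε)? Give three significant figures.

Eᵢ/kT = 0.57471, 5.1724.
Z = Σ gᵢe^(−Eᵢ/kT) = 1·e^(−0.57471) + 2·e^(−5.1724) = 0.56287 + 0.011342 = 0.57421.
⟨E⟩ = Σ Eᵢ gᵢe^(−Eᵢ/kT) / Z = (1·0.56287 + 9·0.011342) / 0.57421 = 1.16 ε.

1.16 ε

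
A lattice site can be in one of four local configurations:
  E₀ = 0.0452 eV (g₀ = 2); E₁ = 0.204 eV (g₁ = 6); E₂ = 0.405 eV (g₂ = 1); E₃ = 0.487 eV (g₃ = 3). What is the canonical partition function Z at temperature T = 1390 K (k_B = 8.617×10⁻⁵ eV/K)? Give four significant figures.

Z = 2.549

k_BT = 8.617×10⁻⁵ × 1390 K = 0.119776 eV.
Eᵢ/kT = 0.377371, 1.70318, 3.38131, 4.06592.
Z = Σ gᵢe^(−Eᵢ/kT) = 2·e^(−0.377371) + 6·e^(−1.70318) + 1·e^(−3.38131) + 3·e^(−4.06592) = 1.37132 + 1.09262 + 0.0340029 + 0.0514416 = 2.54938.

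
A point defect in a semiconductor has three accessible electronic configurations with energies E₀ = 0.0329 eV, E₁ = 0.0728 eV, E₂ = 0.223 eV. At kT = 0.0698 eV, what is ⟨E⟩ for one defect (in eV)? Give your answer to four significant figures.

0.05437 eV

Eᵢ/kT = 0.471347, 1.04298, 3.19484.
Z = Σ e^(−Eᵢ/kT) = e^(−0.471347) + e^(−1.04298) + e^(−3.19484) = 0.624161 + 0.352403 + 0.0409731 = 1.01754.
⟨E⟩ = Σ Eᵢ e^(−Eᵢ/kT) / Z = (0.0329·0.624161 + 0.0728·0.352403 + 0.223·0.0409731) / 1.01754 = 0.05437 eV.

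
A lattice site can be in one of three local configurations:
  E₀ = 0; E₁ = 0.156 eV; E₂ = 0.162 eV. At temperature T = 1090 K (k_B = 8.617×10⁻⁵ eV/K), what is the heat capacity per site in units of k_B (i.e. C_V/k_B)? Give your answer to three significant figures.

0.563

k_BT = 8.617×10⁻⁵ × 1090 K = 0.093925 eV.
Eᵢ/kT = 0, 1.6609, 1.7248.
Z = Σ e^(−Eᵢ/kT) = e^(−0) + e^(−1.6609) + e^(−1.7248) = 1.0000 + 0.18997 + 0.17821 = 1.3682.
⟨E⟩ = 0.042761 eV, ⟨E²⟩ = 0.0067973 eV².
C_V/k_B = (⟨E²⟩ − ⟨E⟩²)/(kT)² = (0.0067973 − 0.0018285)/0.0088219 = 0.563.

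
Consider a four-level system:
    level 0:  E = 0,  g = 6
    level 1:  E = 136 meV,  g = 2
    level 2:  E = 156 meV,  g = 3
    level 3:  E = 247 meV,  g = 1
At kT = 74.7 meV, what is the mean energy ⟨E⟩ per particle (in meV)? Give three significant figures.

16.5 meV

Eᵢ/kT = 0, 1.8206, 2.0884, 3.3066.
Z = Σ gᵢe^(−Eᵢ/kT) = 6·e^(−0) + 2·e^(−1.8206) + 3·e^(−2.0884) + 1·e^(−3.3066) = 6.0000 + 0.32386 + 0.37166 + 0.036641 = 6.7322.
⟨E⟩ = Σ Eᵢ gᵢe^(−Eᵢ/kT) / Z = (0·6.0000 + 136·0.32386 + 156·0.37166 + 247·0.036641) / 6.7322 = 16.5 meV.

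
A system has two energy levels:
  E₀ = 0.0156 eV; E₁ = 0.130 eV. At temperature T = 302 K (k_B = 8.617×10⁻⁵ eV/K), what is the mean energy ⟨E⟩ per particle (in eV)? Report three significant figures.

0.0170 eV

k_BT = 8.617×10⁻⁵ × 302 K = 0.026023 eV.
Eᵢ/kT = 0.59947, 4.9956.
Z = Σ e^(−Eᵢ/kT) = e^(−0.59947) + e^(−4.9956) = 0.54910 + 0.0067677 = 0.55587.
⟨E⟩ = Σ Eᵢ e^(−Eᵢ/kT) / Z = (0.0156·0.54910 + 0.130·0.0067677) / 0.55587 = 0.0170 eV.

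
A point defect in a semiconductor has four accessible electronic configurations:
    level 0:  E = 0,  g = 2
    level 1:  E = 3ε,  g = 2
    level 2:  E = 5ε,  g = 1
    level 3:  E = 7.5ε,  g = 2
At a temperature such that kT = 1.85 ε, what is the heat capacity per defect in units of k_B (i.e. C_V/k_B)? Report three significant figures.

Eᵢ/kT = 0, 1.6216, 2.7027, 4.0541.
Z = Σ gᵢe^(−Eᵢ/kT) = 2·e^(−0) + 2·e^(−1.6216) + 1·e^(−2.7027) + 2·e^(−4.0541) = 2.0000 + 0.39516 + 0.067024 + 0.034702 = 2.4969.
⟨E⟩ = 0.71323 ε, ⟨E²⟩ = 2.8772 ε².
C_V/k_B = (⟨E²⟩ − ⟨E⟩²)/(kT)² = (2.8772 − 0.50870)/3.4225 = 0.692.

0.692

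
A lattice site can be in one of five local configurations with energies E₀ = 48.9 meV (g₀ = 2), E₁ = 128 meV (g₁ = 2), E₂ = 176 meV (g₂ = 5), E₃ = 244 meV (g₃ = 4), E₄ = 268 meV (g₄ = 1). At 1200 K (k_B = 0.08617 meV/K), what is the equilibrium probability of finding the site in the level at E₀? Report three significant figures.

k_BT = 0.08617 × 1200 K = 103.40 meV.
Eᵢ/kT = 0.47292, 1.2379, 1.7021, 2.3598, 2.5919.
Z = Σ gᵢe^(−Eᵢ/kT) = 2·e^(−0.47292) + 2·e^(−1.2379) + 5·e^(−1.7021) + 4·e^(−2.3598) + 1·e^(−2.5919) = 1.2464 + 0.57999 + 0.91150 + 0.37776 + 0.074878 = 3.1905.
P₀ = g₀ e^(−E₀/kT) / Z = 1.2464/3.1905 = 0.391.

0.391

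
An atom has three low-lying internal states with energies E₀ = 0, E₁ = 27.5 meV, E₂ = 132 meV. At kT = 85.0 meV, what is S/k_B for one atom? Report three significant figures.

Eᵢ/kT = 0, 0.32353, 1.5529.
Z = Σ e^(−Eᵢ/kT) = e^(−0) + e^(−0.32353) + e^(−1.5529) = 1.0000 + 0.72359 + 0.21163 = 1.9352.
⟨E⟩ = Σ EᵢPᵢ = 24.718 meV.
S/k_B = ln Z + ⟨E⟩/kT = ln(1.9352) + 24.718/85.0 = 0.66021 + 0.29080 = 0.951.

0.951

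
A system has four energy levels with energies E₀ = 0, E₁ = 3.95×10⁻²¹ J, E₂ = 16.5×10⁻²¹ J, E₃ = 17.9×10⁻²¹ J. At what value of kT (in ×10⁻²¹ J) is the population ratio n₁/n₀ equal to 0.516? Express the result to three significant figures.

5.97 ×10⁻²¹ J

n₁/n₀ = exp[−(E₁−E₀)/kT] = 0.516.
⇒ (E₁−E₀)/kT = ln(1/0.516) = ln(1.9380) = 0.66166.
kT = 3.95 ×10⁻²¹ J / 0.66166 = 5.97 ×10⁻²¹ J.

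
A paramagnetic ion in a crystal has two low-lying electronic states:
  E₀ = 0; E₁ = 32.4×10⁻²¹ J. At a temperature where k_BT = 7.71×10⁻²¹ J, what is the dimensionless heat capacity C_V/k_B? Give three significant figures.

0.256

Eᵢ/kT = 0, 4.2023.
Z = Σ e^(−Eᵢ/kT) = e^(−0) + e^(−4.2023) = 1.0000 + 0.014961 = 1.0150.
⟨E⟩ = 0.47757, ⟨E²⟩ = 15.473.
C_V/k_B = (⟨E²⟩ − ⟨E⟩²)/(kT)² = (15.473 − 0.22807)/59.444 = 0.256.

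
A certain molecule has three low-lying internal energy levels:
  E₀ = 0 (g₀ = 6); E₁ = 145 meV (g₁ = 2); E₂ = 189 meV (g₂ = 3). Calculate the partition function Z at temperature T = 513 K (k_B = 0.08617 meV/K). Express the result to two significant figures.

k_BT = 0.08617 × 513 K = 44.21 meV.
Eᵢ/kT = 0, 3.280, 4.275.
Z = Σ gᵢe^(−Eᵢ/kT) = 6·e^(−0) + 2·e^(−3.280) + 3·e^(−4.275) = 6.000 + 0.07526 + 0.04174 = 6.117.

Z = 6.1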